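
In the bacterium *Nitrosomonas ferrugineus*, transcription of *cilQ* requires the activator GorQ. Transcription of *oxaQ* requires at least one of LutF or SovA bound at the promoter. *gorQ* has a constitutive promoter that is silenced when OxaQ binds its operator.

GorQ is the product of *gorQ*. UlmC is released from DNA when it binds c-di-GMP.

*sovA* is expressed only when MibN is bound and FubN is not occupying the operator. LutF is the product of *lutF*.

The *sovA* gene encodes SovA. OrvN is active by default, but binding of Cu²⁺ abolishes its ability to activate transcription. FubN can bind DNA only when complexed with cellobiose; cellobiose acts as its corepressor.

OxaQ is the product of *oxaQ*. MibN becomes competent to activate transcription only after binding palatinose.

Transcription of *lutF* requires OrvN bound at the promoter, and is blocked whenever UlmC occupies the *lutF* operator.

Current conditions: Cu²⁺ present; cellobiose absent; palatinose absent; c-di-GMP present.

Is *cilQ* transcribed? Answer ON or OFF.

ON

Cu²⁺ is present, so OrvN is inactive.
c-di-GMP is present, so UlmC is inactive.
Required activator OrvN is absent, so *lutF* is not transcribed.
So LutF is not produced.
Cellobiose is absent, so FubN is inactive.
Palatinose is absent, so MibN is inactive.
Required activator MibN is absent, so *sovA* is not transcribed.
So SovA is not produced.
No activator is available at the *oxaQ* promoter, so *oxaQ* is not transcribed.
So OxaQ is not produced.
With no repressor bound, *gorQ* is transcribed.
So GorQ is produced and active.
No repressor is bound and GorQ is active, so *cilQ* is transcribed.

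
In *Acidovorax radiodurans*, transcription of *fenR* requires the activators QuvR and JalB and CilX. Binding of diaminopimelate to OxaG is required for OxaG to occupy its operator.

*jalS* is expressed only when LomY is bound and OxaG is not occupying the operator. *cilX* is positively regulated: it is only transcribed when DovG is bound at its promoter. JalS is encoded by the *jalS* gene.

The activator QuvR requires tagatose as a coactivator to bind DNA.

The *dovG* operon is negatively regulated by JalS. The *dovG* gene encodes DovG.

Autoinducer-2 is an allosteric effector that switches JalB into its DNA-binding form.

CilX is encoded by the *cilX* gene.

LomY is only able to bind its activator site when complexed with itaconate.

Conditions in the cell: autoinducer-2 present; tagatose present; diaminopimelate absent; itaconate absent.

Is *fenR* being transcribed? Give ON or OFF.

ON

Tagatose is present, so QuvR is active.
Autoinducer-2 is present, so JalB is active.
Itaconate is absent, so LomY is inactive.
Diaminopimelate is absent, so OxaG is inactive.
Required activator LomY is absent, so *jalS* is not transcribed.
So JalS is not produced.
With no repressor bound, *dovG* is transcribed.
So DovG is produced and active.
No repressor is bound and DovG is active, so *cilX* is transcribed.
So CilX is produced and active.
No repressor is bound and QuvR and JalB and CilX are active, so *fenR* is transcribed.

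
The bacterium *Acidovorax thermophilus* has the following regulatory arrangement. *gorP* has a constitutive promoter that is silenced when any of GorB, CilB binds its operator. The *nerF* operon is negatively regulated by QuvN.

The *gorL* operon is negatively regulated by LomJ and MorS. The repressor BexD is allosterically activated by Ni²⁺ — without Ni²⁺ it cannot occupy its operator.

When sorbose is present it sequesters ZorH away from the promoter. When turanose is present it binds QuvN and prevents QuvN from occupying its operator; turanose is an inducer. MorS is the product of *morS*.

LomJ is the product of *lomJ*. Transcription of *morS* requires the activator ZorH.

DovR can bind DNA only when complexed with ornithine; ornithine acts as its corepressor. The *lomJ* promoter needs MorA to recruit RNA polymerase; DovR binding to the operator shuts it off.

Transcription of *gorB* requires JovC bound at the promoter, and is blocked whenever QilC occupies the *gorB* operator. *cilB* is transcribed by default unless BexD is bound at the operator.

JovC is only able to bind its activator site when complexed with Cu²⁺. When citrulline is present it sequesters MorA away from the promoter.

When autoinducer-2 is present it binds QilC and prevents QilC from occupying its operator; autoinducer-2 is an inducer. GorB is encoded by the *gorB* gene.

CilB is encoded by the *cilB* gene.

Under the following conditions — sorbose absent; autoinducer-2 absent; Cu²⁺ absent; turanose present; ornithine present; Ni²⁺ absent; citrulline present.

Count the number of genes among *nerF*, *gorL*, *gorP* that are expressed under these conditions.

Turanose is present, so QuvN is inactive.
With no repressor bound, *nerF* is transcribed.
→ *nerF* is ON.
Ornithine is present, so DovR is active.
Citrulline is present, so MorA is inactive.
With repressor DovR bound, *lomJ* is not transcribed.
So LomJ is not produced.
Sorbose is absent, so ZorH is active.
No repressor is bound and ZorH is active, so *morS* is transcribed.
So MorS is produced and active.
With repressor MorS bound, *gorL* is not transcribed.
→ *gorL* is OFF.
Autoinducer-2 is absent, so QilC is active.
Cu²⁺ is absent, so JovC is inactive.
With repressor QilC bound, *gorB* is not transcribed.
So GorB is not produced.
Ni²⁺ is absent, so BexD is inactive.
With no repressor bound, *cilB* is transcribed.
So CilB is produced and active.
With repressor CilB bound, *gorP* is not transcribed.
→ *gorP* is OFF.
1 of the 3 genes is transcribed.

1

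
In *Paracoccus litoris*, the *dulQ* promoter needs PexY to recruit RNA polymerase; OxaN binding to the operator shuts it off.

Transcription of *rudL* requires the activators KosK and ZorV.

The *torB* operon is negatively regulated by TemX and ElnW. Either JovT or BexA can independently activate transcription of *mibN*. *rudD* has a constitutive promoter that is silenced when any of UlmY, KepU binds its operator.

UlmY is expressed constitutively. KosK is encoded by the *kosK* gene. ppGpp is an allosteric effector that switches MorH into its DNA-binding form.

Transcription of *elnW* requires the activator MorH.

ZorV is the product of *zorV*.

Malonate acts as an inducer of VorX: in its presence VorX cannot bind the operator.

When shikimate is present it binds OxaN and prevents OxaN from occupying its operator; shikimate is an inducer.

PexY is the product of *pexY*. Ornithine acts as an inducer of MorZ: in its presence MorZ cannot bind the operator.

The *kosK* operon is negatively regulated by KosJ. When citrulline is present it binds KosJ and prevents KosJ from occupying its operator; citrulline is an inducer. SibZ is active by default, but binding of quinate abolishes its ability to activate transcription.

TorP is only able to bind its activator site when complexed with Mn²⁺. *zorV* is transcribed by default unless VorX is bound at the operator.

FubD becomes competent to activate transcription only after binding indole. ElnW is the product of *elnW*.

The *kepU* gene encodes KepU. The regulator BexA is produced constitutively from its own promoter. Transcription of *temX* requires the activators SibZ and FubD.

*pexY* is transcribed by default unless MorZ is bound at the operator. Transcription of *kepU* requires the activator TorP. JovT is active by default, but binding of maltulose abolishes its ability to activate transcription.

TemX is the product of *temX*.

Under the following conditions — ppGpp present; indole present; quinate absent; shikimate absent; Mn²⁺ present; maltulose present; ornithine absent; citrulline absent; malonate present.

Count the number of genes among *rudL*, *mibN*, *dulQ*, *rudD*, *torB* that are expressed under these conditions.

Citrulline is absent, so KosJ is active.
With repressor KosJ bound, *kosK* is not transcribed.
So KosK is not produced.
Malonate is present, so VorX is inactive.
With no repressor bound, *zorV* is transcribed.
So ZorV is produced and active.
Required activator KosK is absent, so *rudL* is not transcribed.
→ *rudL* is OFF.
Maltulose is present, so JovT is inactive.
BexA is produced constitutively and is active.
Activator BexA is present, so *mibN* is transcribed.
→ *mibN* is ON.
Ornithine is absent, so MorZ is active.
With repressor MorZ bound, *pexY* is not transcribed.
So PexY is not produced.
Shikimate is absent, so OxaN is active.
With repressor OxaN bound, *dulQ* is not transcribed.
→ *dulQ* is OFF.
UlmY is produced constitutively and is active.
Mn²⁺ is present, so TorP is active.
No repressor is bound and TorP is active, so *kepU* is transcribed.
So KepU is produced and active.
With repressor UlmY bound, *rudD* is not transcribed.
→ *rudD* is OFF.
Quinate is absent, so SibZ is active.
Indole is present, so FubD is active.
No repressor is bound and SibZ and FubD are active, so *temX* is transcribed.
So TemX is produced and active.
ppGpp is present, so MorH is active.
No repressor is bound and MorH is active, so *elnW* is transcribed.
So ElnW is produced and active.
With repressor TemX bound, *torB* is not transcribed.
→ *torB* is OFF.
1 of the 5 genes is transcribed.

1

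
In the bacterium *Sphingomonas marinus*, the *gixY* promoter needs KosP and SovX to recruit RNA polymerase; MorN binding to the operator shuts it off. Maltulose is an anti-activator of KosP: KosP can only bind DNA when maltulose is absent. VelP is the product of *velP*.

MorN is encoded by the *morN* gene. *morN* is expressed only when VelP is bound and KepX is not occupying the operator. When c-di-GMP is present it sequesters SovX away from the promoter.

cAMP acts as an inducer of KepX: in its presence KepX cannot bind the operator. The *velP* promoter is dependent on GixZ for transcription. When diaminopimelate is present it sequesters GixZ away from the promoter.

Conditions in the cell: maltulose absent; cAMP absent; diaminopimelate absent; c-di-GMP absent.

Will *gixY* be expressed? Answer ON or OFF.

Maltulose is absent, so KosP is active.
c-di-GMP is absent, so SovX is active.
cAMP is absent, so KepX is active.
Diaminopimelate is absent, so GixZ is active.
No repressor is bound and GixZ is active, so *velP* is transcribed.
So VelP is produced and active.
With repressor KepX bound, *morN* is not transcribed.
So MorN is not produced.
No repressor is bound and KosP and SovX are active, so *gixY* is transcribed.

ON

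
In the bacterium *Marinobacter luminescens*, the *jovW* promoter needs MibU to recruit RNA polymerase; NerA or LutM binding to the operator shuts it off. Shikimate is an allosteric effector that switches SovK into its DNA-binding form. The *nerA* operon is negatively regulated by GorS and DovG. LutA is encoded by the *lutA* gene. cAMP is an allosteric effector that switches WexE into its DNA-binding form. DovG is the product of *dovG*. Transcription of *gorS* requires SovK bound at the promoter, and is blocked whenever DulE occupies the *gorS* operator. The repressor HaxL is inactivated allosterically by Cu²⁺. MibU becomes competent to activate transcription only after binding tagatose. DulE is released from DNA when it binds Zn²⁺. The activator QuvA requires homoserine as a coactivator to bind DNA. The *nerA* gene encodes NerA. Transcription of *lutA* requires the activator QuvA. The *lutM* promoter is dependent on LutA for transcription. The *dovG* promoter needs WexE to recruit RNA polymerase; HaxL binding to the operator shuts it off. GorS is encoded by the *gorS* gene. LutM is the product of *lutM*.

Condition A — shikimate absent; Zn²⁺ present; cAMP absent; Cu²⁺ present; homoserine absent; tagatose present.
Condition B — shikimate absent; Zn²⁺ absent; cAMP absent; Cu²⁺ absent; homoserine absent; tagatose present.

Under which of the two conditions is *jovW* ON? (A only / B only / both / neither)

Condition A:
Shikimate is absent, so SovK is inactive.
Zn²⁺ is present, so DulE is inactive.
Required activator SovK is absent, so *gorS* is not transcribed.
So GorS is not produced.
cAMP is absent, so WexE is inactive.
Cu²⁺ is present, so HaxL is inactive.
Required activator WexE is absent, so *dovG* is not transcribed.
So DovG is not produced.
With no repressor bound, *nerA* is transcribed.
So NerA is produced and active.
Homoserine is absent, so QuvA is inactive.
Required activator QuvA is absent, so *lutA* is not transcribed.
So LutA is not produced.
Required activator LutA is absent, so *lutM* is not transcribed.
So LutM is not produced.
Tagatose is present, so MibU is active.
With repressor NerA bound, *jovW* is not transcribed.
→ *jovW* is OFF in A.
Condition B:
Shikimate is absent, so SovK is inactive.
Zn²⁺ is absent, so DulE is active.
With repressor DulE bound, *gorS* is not transcribed.
So GorS is not produced.
cAMP is absent, so WexE is inactive.
Cu²⁺ is absent, so HaxL is active.
With repressor HaxL bound, *dovG* is not transcribed.
So DovG is not produced.
With no repressor bound, *nerA* is transcribed.
So NerA is produced and active.
Homoserine is absent, so QuvA is inactive.
Required activator QuvA is absent, so *lutA* is not transcribed.
So LutA is not produced.
Required activator LutA is absent, so *lutM* is not transcribed.
So LutM is not produced.
Tagatose is present, so MibU is active.
With repressor NerA bound, *jovW* is not transcribed.
→ *jovW* is OFF in B.

neither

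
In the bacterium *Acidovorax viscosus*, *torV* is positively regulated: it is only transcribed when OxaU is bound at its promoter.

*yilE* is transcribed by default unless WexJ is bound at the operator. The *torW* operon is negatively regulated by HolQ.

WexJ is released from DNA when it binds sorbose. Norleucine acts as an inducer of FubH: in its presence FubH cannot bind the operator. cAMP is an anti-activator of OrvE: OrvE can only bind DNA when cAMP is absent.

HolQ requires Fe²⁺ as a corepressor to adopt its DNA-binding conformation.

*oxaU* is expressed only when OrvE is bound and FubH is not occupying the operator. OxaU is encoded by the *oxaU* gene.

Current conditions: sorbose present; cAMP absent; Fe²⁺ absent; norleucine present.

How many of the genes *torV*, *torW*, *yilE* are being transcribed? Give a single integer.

Norleucine is present, so FubH is inactive.
cAMP is absent, so OrvE is active.
No repressor is bound and OrvE is active, so *oxaU* is transcribed.
So OxaU is produced and active.
No repressor is bound and OxaU is active, so *torV* is transcribed.
→ *torV* is ON.
Fe²⁺ is absent, so HolQ is inactive.
With no repressor bound, *torW* is transcribed.
→ *torW* is ON.
Sorbose is present, so WexJ is inactive.
With no repressor bound, *yilE* is transcribed.
→ *yilE* is ON.
3 of the 3 genes are transcribed.

3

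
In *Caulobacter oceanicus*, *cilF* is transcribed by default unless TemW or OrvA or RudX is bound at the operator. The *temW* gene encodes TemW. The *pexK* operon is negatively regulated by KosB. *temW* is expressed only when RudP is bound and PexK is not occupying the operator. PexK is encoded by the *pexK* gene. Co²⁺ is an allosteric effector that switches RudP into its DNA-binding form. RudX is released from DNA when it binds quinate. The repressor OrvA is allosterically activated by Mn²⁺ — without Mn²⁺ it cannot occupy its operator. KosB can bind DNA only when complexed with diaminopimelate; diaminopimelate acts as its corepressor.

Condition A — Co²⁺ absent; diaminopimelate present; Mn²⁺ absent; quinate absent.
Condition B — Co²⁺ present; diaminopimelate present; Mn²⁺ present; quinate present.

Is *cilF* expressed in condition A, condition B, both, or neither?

neither

Condition A:
Co²⁺ is absent, so RudP is inactive.
Diaminopimelate is present, so KosB is active.
With repressor KosB bound, *pexK* is not transcribed.
So PexK is not produced.
Required activator RudP is absent, so *temW* is not transcribed.
So TemW is not produced.
Mn²⁺ is absent, so OrvA is inactive.
Quinate is absent, so RudX is active.
With repressor RudX bound, *cilF* is not transcribed.
→ *cilF* is OFF in A.
Condition B:
Co²⁺ is present, so RudP is active.
Diaminopimelate is present, so KosB is active.
With repressor KosB bound, *pexK* is not transcribed.
So PexK is not produced.
No repressor is bound and RudP is active, so *temW* is transcribed.
So TemW is produced and active.
Mn²⁺ is present, so OrvA is active.
Quinate is present, so RudX is inactive.
With repressor TemW bound, *cilF* is not transcribed.
→ *cilF* is OFF in B.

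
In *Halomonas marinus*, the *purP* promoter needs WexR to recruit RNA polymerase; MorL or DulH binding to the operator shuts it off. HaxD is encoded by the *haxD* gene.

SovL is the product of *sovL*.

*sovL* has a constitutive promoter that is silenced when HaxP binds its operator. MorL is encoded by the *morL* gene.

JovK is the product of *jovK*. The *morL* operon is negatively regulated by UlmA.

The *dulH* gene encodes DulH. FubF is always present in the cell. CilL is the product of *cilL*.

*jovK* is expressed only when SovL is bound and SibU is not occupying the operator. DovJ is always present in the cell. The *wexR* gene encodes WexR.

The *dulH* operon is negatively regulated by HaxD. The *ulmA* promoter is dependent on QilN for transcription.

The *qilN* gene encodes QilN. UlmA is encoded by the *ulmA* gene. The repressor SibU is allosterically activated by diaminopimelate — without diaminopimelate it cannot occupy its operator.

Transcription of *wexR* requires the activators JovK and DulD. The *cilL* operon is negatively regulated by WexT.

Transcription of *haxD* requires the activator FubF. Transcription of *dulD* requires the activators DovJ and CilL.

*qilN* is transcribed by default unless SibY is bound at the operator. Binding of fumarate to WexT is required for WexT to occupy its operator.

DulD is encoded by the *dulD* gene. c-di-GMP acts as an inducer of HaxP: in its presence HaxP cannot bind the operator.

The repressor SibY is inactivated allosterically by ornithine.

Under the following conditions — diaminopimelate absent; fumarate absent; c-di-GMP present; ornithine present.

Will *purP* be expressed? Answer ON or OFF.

c-di-GMP is present, so HaxP is inactive.
With no repressor bound, *sovL* is transcribed.
So SovL is produced and active.
Diaminopimelate is absent, so SibU is inactive.
No repressor is bound and SovL is active, so *jovK* is transcribed.
So JovK is produced and active.
DovJ is produced constitutively and is active.
Fumarate is absent, so WexT is inactive.
With no repressor bound, *cilL* is transcribed.
So CilL is produced and active.
No repressor is bound and DovJ and CilL are active, so *dulD* is transcribed.
So DulD is produced and active.
No repressor is bound and JovK and DulD are active, so *wexR* is transcribed.
So WexR is produced and active.
Ornithine is present, so SibY is inactive.
With no repressor bound, *qilN* is transcribed.
So QilN is produced and active.
No repressor is bound and QilN is active, so *ulmA* is transcribed.
So UlmA is produced and active.
With repressor UlmA bound, *morL* is not transcribed.
So MorL is not produced.
FubF is produced constitutively and is active.
No repressor is bound and FubF is active, so *haxD* is transcribed.
So HaxD is produced and active.
With repressor HaxD bound, *dulH* is not transcribed.
So DulH is not produced.
No repressor is bound and WexR is active, so *purP* is transcribed.

ON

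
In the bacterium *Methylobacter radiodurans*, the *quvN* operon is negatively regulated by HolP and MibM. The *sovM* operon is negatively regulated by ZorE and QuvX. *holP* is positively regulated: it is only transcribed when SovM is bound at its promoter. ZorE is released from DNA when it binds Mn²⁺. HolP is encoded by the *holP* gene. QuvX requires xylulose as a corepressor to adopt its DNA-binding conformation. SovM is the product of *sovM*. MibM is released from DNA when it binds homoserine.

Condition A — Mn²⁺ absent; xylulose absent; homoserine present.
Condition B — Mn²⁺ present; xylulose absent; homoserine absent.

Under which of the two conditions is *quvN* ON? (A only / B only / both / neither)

Condition A:
Mn²⁺ is absent, so ZorE is active.
Xylulose is absent, so QuvX is inactive.
With repressor ZorE bound, *sovM* is not transcribed.
So SovM is not produced.
Required activator SovM is absent, so *holP* is not transcribed.
So HolP is not produced.
Homoserine is present, so MibM is inactive.
With no repressor bound, *quvN* is transcribed.
→ *quvN* is ON in A.
Condition B:
Mn²⁺ is present, so ZorE is inactive.
Xylulose is absent, so QuvX is inactive.
With no repressor bound, *sovM* is transcribed.
So SovM is produced and active.
No repressor is bound and SovM is active, so *holP* is transcribed.
So HolP is produced and active.
Homoserine is absent, so MibM is active.
With repressor HolP bound, *quvN* is not transcribed.
→ *quvN* is OFF in B.

A only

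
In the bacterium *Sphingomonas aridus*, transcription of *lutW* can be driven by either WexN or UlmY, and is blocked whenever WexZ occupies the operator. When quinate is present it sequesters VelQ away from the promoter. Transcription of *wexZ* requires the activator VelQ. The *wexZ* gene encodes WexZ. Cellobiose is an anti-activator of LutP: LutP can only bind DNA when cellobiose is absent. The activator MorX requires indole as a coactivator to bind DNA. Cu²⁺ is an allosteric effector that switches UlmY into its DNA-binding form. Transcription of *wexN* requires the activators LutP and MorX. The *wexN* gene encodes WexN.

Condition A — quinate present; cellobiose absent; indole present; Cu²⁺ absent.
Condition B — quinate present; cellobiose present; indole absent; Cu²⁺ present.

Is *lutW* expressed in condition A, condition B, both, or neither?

both

Condition A:
Quinate is present, so VelQ is inactive.
Required activator VelQ is absent, so *wexZ* is not transcribed.
So WexZ is not produced.
Cellobiose is absent, so LutP is active.
Indole is present, so MorX is active.
No repressor is bound and LutP and MorX are active, so *wexN* is transcribed.
So WexN is produced and active.
Cu²⁺ is absent, so UlmY is inactive.
Activator WexN is present, so *lutW* is transcribed.
→ *lutW* is ON in A.
Condition B:
Quinate is present, so VelQ is inactive.
Required activator VelQ is absent, so *wexZ* is not transcribed.
So WexZ is not produced.
Cellobiose is present, so LutP is inactive.
Indole is absent, so MorX is inactive.
Required activator LutP is absent, so *wexN* is not transcribed.
So WexN is not produced.
Cu²⁺ is present, so UlmY is active.
Activator UlmY is present, so *lutW* is transcribed.
→ *lutW* is ON in B.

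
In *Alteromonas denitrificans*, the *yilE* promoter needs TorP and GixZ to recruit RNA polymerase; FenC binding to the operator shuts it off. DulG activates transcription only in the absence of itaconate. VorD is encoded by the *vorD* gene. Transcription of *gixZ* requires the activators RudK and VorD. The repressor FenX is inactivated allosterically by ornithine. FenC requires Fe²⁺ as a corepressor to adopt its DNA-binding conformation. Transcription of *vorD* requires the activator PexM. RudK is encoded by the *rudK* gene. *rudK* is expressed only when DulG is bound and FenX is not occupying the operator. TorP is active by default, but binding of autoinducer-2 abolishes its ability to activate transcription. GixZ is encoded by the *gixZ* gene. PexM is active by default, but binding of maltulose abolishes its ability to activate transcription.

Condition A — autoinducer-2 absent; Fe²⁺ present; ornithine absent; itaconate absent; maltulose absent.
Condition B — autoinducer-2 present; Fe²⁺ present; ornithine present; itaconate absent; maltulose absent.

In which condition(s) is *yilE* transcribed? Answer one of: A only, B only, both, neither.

Condition A:
Autoinducer-2 is absent, so TorP is active.
Fe²⁺ is present, so FenC is active.
Ornithine is absent, so FenX is active.
Itaconate is absent, so DulG is active.
With repressor FenX bound, *rudK* is not transcribed.
So RudK is not produced.
Maltulose is absent, so PexM is active.
No repressor is bound and PexM is active, so *vorD* is transcribed.
So VorD is produced and active.
Required activator RudK is absent, so *gixZ* is not transcribed.
So GixZ is not produced.
With repressor FenC bound, *yilE* is not transcribed.
→ *yilE* is OFF in A.
Condition B:
Autoinducer-2 is present, so TorP is inactive.
Fe²⁺ is present, so FenC is active.
Ornithine is present, so FenX is inactive.
Itaconate is absent, so DulG is active.
No repressor is bound and DulG is active, so *rudK* is transcribed.
So RudK is produced and active.
Maltulose is absent, so PexM is active.
No repressor is bound and PexM is active, so *vorD* is transcribed.
So VorD is produced and active.
No repressor is bound and RudK and VorD are active, so *gixZ* is transcribed.
So GixZ is produced and active.
With repressor FenC bound, *yilE* is not transcribed.
→ *yilE* is OFF in B.

neither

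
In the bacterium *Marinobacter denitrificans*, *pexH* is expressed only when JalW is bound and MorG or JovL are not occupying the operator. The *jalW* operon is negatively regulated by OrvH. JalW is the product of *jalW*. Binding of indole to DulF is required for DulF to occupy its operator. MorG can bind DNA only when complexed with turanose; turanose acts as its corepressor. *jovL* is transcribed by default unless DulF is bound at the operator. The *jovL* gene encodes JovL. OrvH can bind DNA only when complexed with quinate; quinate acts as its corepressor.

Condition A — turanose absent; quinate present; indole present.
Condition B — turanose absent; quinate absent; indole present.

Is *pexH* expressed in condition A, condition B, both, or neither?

Condition A:
Turanose is absent, so MorG is inactive.
Quinate is present, so OrvH is active.
With repressor OrvH bound, *jalW* is not transcribed.
So JalW is not produced.
Indole is present, so DulF is active.
With repressor DulF bound, *jovL* is not transcribed.
So JovL is not produced.
Required activator JalW is absent, so *pexH* is not transcribed.
→ *pexH* is OFF in A.
Condition B:
Turanose is absent, so MorG is inactive.
Quinate is absent, so OrvH is inactive.
With no repressor bound, *jalW* is transcribed.
So JalW is produced and active.
Indole is present, so DulF is active.
With repressor DulF bound, *jovL* is not transcribed.
So JovL is not produced.
No repressor is bound and JalW is active, so *pexH* is transcribed.
→ *pexH* is ON in B.

B only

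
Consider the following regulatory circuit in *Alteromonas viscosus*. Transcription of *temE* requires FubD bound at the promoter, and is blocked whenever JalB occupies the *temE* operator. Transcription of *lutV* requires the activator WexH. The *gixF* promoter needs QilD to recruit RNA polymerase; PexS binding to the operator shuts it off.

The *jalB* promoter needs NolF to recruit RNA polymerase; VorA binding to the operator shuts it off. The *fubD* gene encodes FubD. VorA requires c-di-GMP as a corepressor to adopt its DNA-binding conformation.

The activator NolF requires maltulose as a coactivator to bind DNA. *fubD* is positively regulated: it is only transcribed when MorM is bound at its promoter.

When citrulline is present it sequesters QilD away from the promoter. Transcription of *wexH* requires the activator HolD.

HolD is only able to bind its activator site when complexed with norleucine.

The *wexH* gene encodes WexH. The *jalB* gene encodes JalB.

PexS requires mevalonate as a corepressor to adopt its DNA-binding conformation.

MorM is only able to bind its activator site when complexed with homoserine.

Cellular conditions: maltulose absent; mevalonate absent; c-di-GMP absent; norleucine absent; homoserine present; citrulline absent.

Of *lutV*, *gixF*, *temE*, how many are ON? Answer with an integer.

2

Norleucine is absent, so HolD is inactive.
Required activator HolD is absent, so *wexH* is not transcribed.
So WexH is not produced.
Required activator WexH is absent, so *lutV* is not transcribed.
→ *lutV* is OFF.
Citrulline is absent, so QilD is active.
Mevalonate is absent, so PexS is inactive.
No repressor is bound and QilD is active, so *gixF* is transcribed.
→ *gixF* is ON.
c-di-GMP is absent, so VorA is inactive.
Maltulose is absent, so NolF is inactive.
Required activator NolF is absent, so *jalB* is not transcribed.
So JalB is not produced.
Homoserine is present, so MorM is active.
No repressor is bound and MorM is active, so *fubD* is transcribed.
So FubD is produced and active.
No repressor is bound and FubD is active, so *temE* is transcribed.
→ *temE* is ON.
2 of the 3 genes are transcribed.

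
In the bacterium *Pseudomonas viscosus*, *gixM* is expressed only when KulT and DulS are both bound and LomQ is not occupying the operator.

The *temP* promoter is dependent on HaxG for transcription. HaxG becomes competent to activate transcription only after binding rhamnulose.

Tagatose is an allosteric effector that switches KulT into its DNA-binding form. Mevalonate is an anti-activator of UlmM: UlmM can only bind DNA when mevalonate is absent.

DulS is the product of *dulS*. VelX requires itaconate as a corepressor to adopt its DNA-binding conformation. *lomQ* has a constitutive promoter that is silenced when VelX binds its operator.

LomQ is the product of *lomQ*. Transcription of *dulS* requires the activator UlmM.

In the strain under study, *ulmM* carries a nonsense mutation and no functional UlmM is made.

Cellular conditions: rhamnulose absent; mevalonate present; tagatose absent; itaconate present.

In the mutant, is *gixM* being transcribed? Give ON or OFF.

OFF

Itaconate is present, so VelX is active.
With repressor VelX bound, *lomQ* is not transcribed.
So LomQ is not produced.
Tagatose is absent, so KulT is inactive.
UlmM is non-functional in this strain, so it has no effect.
Required activator UlmM is absent, so *dulS* is not transcribed.
So DulS is not produced.
Required activator KulT is absent, so *gixM* is not transcribed.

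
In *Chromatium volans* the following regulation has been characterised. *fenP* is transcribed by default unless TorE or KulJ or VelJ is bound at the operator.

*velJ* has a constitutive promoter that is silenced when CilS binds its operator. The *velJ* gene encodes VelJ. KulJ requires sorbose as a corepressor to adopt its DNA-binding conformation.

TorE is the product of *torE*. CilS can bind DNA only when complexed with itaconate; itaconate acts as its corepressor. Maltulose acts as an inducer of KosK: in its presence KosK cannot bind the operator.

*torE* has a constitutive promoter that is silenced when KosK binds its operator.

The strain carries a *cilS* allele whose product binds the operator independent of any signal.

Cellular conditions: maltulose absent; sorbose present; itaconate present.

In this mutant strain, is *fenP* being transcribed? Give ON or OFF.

OFF

Maltulose is absent, so KosK is active.
With repressor KosK bound, *torE* is not transcribed.
So TorE is not produced.
Sorbose is present, so KulJ is active.
CilS is constitutively active in this strain.
With repressor CilS bound, *velJ* is not transcribed.
So VelJ is not produced.
With repressor KulJ bound, *fenP* is not transcribed.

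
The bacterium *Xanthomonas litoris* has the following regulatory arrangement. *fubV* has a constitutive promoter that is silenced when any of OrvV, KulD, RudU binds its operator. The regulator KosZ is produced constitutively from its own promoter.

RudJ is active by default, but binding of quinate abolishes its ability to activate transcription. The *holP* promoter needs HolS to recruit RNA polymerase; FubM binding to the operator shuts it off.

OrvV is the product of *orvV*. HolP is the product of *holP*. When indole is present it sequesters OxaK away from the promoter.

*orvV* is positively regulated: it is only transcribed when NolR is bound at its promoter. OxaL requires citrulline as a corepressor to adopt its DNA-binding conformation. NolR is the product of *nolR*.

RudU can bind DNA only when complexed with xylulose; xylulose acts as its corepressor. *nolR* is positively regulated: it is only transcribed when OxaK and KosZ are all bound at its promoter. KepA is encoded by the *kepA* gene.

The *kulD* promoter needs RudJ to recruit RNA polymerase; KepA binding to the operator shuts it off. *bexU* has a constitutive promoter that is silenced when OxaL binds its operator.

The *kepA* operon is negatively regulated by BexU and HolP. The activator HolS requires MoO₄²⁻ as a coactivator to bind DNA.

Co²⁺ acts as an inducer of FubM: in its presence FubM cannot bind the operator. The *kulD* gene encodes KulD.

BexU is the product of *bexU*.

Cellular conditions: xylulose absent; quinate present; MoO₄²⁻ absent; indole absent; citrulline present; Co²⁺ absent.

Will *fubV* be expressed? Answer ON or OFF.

Indole is absent, so OxaK is active.
KosZ is produced constitutively and is active.
No repressor is bound and OxaK and KosZ are active, so *nolR* is transcribed.
So NolR is produced and active.
No repressor is bound and NolR is active, so *orvV* is transcribed.
So OrvV is produced and active.
Quinate is present, so RudJ is inactive.
Citrulline is present, so OxaL is active.
With repressor OxaL bound, *bexU* is not transcribed.
So BexU is not produced.
MoO₄²⁻ is absent, so HolS is inactive.
Co²⁺ is absent, so FubM is active.
With repressor FubM bound, *holP* is not transcribed.
So HolP is not produced.
With no repressor bound, *kepA* is transcribed.
So KepA is produced and active.
With repressor KepA bound, *kulD* is not transcribed.
So KulD is not produced.
Xylulose is absent, so RudU is inactive.
With repressor OrvV bound, *fubV* is not transcribed.

OFF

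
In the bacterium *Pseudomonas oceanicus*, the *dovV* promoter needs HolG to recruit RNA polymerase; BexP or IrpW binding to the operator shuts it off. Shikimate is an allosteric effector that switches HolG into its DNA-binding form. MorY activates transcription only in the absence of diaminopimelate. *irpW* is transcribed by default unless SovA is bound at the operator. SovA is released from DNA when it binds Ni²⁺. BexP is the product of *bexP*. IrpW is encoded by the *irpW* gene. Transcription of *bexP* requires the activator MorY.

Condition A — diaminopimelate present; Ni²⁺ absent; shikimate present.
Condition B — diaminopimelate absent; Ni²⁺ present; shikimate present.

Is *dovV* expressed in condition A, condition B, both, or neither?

Condition A:
Diaminopimelate is present, so MorY is inactive.
Required activator MorY is absent, so *bexP* is not transcribed.
So BexP is not produced.
Ni²⁺ is absent, so SovA is active.
With repressor SovA bound, *irpW* is not transcribed.
So IrpW is not produced.
Shikimate is present, so HolG is active.
No repressor is bound and HolG is active, so *dovV* is transcribed.
→ *dovV* is ON in A.
Condition B:
Diaminopimelate is absent, so MorY is active.
No repressor is bound and MorY is active, so *bexP* is transcribed.
So BexP is produced and active.
Ni²⁺ is present, so SovA is inactive.
With no repressor bound, *irpW* is transcribed.
So IrpW is produced and active.
Shikimate is present, so HolG is active.
With repressor BexP bound, *dovV* is not transcribed.
→ *dovV* is OFF in B.

A only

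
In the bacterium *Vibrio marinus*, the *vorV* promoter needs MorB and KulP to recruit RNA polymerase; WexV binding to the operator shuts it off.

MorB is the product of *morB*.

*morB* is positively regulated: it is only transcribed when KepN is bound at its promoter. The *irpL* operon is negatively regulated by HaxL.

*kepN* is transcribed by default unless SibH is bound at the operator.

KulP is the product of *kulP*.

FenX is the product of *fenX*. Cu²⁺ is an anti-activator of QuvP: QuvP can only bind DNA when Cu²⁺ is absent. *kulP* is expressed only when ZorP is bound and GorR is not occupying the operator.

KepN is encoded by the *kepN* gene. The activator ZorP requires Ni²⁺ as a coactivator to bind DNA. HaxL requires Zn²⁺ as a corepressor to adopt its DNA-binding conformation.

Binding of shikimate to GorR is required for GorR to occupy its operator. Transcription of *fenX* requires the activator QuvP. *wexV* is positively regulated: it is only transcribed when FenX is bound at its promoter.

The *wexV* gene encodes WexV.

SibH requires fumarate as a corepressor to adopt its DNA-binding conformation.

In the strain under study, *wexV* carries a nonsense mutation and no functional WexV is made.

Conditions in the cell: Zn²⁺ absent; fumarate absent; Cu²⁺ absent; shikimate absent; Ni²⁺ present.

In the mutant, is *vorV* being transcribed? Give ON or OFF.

Fumarate is absent, so SibH is inactive.
With no repressor bound, *kepN* is transcribed.
So KepN is produced and active.
No repressor is bound and KepN is active, so *morB* is transcribed.
So MorB is produced and active.
Ni²⁺ is present, so ZorP is active.
Shikimate is absent, so GorR is inactive.
No repressor is bound and ZorP is active, so *kulP* is transcribed.
So KulP is produced and active.
WexV is non-functional in this strain, so it has no effect.
No repressor is bound and MorB and KulP are active, so *vorV* is transcribed.

ON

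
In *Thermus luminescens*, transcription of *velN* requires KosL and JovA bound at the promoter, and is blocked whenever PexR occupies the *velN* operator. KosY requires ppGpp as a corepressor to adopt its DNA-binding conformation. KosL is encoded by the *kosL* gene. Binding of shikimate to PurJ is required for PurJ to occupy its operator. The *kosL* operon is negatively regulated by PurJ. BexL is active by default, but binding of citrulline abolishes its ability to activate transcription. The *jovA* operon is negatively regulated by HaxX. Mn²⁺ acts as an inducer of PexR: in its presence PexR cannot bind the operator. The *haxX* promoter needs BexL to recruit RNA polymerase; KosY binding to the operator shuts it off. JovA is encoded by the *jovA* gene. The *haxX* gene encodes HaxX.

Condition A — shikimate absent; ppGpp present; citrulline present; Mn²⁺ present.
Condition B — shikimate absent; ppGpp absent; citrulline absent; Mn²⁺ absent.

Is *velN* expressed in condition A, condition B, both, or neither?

Condition A:
Shikimate is absent, so PurJ is inactive.
With no repressor bound, *kosL* is transcribed.
So KosL is produced and active.
ppGpp is present, so KosY is active.
Citrulline is present, so BexL is inactive.
With repressor KosY bound, *haxX* is not transcribed.
So HaxX is not produced.
With no repressor bound, *jovA* is transcribed.
So JovA is produced and active.
Mn²⁺ is present, so PexR is inactive.
No repressor is bound and KosL and JovA are active, so *velN* is transcribed.
→ *velN* is ON in A.
Condition B:
Shikimate is absent, so PurJ is inactive.
With no repressor bound, *kosL* is transcribed.
So KosL is produced and active.
ppGpp is absent, so KosY is inactive.
Citrulline is absent, so BexL is active.
No repressor is bound and BexL is active, so *haxX* is transcribed.
So HaxX is produced and active.
With repressor HaxX bound, *jovA* is not transcribed.
So JovA is not produced.
Mn²⁺ is absent, so PexR is active.
With repressor PexR bound, *velN* is not transcribed.
→ *velN* is OFF in B.

A only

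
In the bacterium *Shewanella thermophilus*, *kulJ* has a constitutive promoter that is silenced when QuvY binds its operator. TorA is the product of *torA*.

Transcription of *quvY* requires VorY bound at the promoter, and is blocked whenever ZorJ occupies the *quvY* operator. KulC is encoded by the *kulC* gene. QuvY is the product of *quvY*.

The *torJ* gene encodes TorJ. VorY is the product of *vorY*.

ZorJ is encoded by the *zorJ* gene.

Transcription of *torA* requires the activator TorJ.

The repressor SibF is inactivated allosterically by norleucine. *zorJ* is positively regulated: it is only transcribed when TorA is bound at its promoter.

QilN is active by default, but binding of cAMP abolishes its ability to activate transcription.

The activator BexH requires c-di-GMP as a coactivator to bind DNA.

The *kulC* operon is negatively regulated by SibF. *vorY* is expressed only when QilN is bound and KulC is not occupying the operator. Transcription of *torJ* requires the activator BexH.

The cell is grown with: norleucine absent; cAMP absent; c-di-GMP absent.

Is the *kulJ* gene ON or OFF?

c-di-GMP is absent, so BexH is inactive.
Required activator BexH is absent, so *torJ* is not transcribed.
So TorJ is not produced.
Required activator TorJ is absent, so *torA* is not transcribed.
So TorA is not produced.
Required activator TorA is absent, so *zorJ* is not transcribed.
So ZorJ is not produced.
Norleucine is absent, so SibF is active.
With repressor SibF bound, *kulC* is not transcribed.
So KulC is not produced.
cAMP is absent, so QilN is active.
No repressor is bound and QilN is active, so *vorY* is transcribed.
So VorY is produced and active.
No repressor is bound and VorY is active, so *quvY* is transcribed.
So QuvY is produced and active.
With repressor QuvY bound, *kulJ* is not transcribed.

OFF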